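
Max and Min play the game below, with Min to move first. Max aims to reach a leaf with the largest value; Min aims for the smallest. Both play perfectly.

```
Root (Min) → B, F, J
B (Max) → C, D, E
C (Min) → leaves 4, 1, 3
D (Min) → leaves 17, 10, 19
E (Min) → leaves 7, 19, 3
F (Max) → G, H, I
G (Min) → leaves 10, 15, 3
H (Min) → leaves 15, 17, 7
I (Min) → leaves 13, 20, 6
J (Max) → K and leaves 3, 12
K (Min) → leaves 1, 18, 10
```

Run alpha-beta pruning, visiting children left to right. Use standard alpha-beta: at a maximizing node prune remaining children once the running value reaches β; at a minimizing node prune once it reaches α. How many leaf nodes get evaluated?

C [α=-∞,β=+∞]: v=1
D [α=1,β=+∞]: v=10
E [α=10,β=+∞]: v=7 after child 1 ≤ α → α-cutoff, skip 2
B [α=-∞,β=+∞]: v=10
G [α=-∞,β=10]: v=3
H [α=3,β=10]: v=7
I [α=7,β=10]: v=6
F [α=-∞,β=10]: v=7
K [α=-∞,β=7]: v=1
J [α=-∞,β=7]: v=12
Root [α=-∞,β=+∞]: v=7
Leaves evaluated: 21 of 23.

21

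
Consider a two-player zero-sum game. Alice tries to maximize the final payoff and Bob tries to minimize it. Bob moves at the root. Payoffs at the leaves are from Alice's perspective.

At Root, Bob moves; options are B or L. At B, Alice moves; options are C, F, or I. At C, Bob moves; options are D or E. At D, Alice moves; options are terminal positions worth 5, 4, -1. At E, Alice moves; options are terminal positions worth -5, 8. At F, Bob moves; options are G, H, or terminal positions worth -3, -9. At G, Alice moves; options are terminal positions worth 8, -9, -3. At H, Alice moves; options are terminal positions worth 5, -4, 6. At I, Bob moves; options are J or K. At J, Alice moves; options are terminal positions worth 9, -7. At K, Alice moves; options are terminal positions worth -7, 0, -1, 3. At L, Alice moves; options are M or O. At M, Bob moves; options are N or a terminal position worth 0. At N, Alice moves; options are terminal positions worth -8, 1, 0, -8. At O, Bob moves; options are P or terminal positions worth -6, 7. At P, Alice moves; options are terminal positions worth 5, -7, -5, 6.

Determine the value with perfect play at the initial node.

0

D (Alice): max(5, 4, -1) = 5
E (Alice): max(-5, 8) = 8
C (Bob): min(5, 8) = 5
G (Alice): max(8, -9, -3) = 8
H (Alice): max(5, -4, 6) = 6
F (Bob): min(8, 6, -3, -9) = -9
J (Alice): max(9, -7) = 9
K (Alice): max(-7, 0, -1, 3) = 3
I (Bob): min(9, 3) = 3
B (Alice): max(5, -9, 3) = 5
N (Alice): max(-8, 1, 0, -8) = 1
M (Bob): min(1, 0) = 0
P (Alice): max(5, -7, -5, 6) = 6
O (Bob): min(6, -6, 7) = -6
L (Alice): max(0, -6) = 0
Root (Bob): min(5, 0) = 0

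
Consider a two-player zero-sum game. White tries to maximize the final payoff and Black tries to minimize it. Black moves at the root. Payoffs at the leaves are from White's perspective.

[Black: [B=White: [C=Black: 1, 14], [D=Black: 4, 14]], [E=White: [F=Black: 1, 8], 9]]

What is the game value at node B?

4

C: min(1, 14) = 1
D: min(4, 14) = 4
B: max(1, 4) = 4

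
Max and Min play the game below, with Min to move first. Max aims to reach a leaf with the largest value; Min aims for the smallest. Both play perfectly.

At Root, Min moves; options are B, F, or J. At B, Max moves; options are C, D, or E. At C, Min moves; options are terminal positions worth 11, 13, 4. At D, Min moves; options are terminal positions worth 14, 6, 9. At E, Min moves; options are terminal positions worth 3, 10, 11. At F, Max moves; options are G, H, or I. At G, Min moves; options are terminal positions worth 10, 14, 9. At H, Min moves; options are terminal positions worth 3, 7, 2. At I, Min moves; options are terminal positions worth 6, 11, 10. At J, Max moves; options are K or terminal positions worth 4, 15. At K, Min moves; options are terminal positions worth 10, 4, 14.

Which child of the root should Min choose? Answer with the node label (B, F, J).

C (Min): min(11, 13, 4) = 4
D (Min): min(14, 6, 9) = 6
E (Min): min(3, 10, 11) = 3
B (Max): max(4, 6, 3) = 6
G (Min): min(10, 14, 9) = 9
H (Min): min(3, 7, 2) = 2
I (Min): min(6, 11, 10) = 6
F (Max): max(9, 2, 6) = 9
K (Min): min(10, 4, 14) = 4
J (Max): max(4, 4, 15) = 15
Root (Min): min(6, 9, 15) = 6
Min picks the child with the lowest value: B (value 6).

B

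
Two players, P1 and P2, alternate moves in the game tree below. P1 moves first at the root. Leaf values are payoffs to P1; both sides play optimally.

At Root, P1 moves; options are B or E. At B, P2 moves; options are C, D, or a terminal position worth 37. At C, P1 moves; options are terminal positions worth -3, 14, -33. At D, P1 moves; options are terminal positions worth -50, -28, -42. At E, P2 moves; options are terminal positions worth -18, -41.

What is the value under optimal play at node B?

C: max(-3, 14, -33) = 14
D: max(-50, -28, -42) = -28
B: min(14, -28, 37) = -28

-28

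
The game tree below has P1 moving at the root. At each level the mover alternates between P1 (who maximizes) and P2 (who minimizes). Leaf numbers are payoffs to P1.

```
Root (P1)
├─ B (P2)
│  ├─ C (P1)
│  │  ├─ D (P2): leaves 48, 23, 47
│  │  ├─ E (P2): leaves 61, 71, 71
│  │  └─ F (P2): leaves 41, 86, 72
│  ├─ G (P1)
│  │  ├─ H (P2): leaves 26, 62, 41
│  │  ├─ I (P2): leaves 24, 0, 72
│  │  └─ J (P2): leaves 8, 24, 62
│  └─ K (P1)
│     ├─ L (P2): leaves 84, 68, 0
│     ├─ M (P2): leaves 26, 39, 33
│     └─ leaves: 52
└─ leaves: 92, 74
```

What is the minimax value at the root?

92

D (P2): min(48, 23, 47) = 23
E (P2): min(61, 71, 71) = 61
F (P2): min(41, 86, 72) = 41
C (P1): max(23, 61, 41) = 61
H (P2): min(26, 62, 41) = 26
I (P2): min(24, 0, 72) = 0
J (P2): min(8, 24, 62) = 8
G (P1): max(26, 0, 8) = 26
L (P2): min(84, 68, 0) = 0
M (P2): min(26, 39, 33) = 26
K (P1): max(0, 26, 52) = 52
B (P2): min(61, 26, 52) = 26
Root (P1): max(26, 92, 74) = 92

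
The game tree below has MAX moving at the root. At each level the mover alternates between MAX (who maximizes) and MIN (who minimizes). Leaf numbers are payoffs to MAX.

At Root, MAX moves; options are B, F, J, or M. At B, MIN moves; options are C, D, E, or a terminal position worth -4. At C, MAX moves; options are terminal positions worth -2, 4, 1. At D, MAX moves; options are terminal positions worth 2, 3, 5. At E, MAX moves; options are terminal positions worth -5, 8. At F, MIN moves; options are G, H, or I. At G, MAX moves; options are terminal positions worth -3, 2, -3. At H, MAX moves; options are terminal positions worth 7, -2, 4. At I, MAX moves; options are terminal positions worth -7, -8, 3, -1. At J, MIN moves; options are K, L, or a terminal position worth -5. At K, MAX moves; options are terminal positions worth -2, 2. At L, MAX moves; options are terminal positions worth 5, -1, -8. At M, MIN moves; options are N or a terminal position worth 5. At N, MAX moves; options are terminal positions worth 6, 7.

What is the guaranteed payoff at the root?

C (MAX): max(-2, 4, 1) = 4
D (MAX): max(2, 3, 5) = 5
E (MAX): max(-5, 8) = 8
B (MIN): min(4, 5, 8, -4) = -4
G (MAX): max(-3, 2, -3) = 2
H (MAX): max(7, -2, 4) = 7
I (MAX): max(-7, -8, 3, -1) = 3
F (MIN): min(2, 7, 3) = 2
K (MAX): max(-2, 2) = 2
L (MAX): max(5, -1, -8) = 5
J (MIN): min(2, 5, -5) = -5
N (MAX): max(6, 7) = 7
M (MIN): min(7, 5) = 5
Root (MAX): max(-4, 2, -5, 5) = 5

5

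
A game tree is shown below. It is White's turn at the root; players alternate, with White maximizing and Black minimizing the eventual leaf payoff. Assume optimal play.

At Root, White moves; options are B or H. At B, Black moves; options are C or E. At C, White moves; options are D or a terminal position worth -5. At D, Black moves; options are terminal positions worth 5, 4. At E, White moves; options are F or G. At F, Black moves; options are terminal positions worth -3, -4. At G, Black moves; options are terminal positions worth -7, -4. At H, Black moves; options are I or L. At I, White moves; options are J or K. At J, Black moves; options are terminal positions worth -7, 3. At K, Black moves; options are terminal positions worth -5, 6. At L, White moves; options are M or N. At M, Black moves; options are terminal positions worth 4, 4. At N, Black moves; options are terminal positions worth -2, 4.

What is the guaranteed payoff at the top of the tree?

-4

D (Black): min(5, 4) = 4
C (White): max(4, -5) = 4
F (Black): min(-3, -4) = -4
G (Black): min(-7, -4) = -7
E (White): max(-4, -7) = -4
B (Black): min(4, -4) = -4
J (Black): min(-7, 3) = -7
K (Black): min(-5, 6) = -5
I (White): max(-7, -5) = -5
M (Black): min(4, 4) = 4
N (Black): min(-2, 4) = -2
L (White): max(4, -2) = 4
H (Black): min(-5, 4) = -5
Root (White): max(-4, -5) = -4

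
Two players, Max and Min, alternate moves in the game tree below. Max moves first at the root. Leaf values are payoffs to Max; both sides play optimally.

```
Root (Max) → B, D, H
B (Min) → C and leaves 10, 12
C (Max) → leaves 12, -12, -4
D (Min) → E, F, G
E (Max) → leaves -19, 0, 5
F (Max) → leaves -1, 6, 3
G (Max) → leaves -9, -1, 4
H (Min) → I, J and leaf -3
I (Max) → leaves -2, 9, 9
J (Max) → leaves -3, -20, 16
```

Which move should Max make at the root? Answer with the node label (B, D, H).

B

C (Max): max(12, -12, -4) = 12
B (Min): min(12, 10, 12) = 10
E (Max): max(-19, 0, 5) = 5
F (Max): max(-1, 6, 3) = 6
G (Max): max(-9, -1, 4) = 4
D (Min): min(5, 6, 4) = 4
I (Max): max(-2, 9, 9) = 9
J (Max): max(-3, -20, 16) = 16
H (Min): min(9, 16, -3) = -3
Root (Max): max(10, 4, -3) = 10
Max picks the child with the highest value: B (value 10).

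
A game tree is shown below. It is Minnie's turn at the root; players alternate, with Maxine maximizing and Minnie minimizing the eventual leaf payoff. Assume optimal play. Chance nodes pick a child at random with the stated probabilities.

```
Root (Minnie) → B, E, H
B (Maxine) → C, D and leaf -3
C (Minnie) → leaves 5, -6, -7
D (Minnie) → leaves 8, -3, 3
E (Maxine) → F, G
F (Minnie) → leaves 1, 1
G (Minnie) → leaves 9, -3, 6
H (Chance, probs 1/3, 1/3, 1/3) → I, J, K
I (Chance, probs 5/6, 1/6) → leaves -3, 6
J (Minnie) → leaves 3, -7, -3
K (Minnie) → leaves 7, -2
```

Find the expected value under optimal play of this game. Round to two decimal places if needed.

C (Minnie): min(5, -6, -7) = -7
D (Minnie): min(8, -3, 3) = -3
B (Maxine): max(-7, -3, -3) = -3
F (Minnie): min(1, 1) = 1
G (Minnie): min(9, -3, 6) = -3
E (Maxine): max(1, -3) = 1
I (Chance): 5/6·-3 + 1/6·6 = -1.5
J (Minnie): min(3, -7, -3) = -7
K (Minnie): min(7, -2) = -2
H (Chance): 1/3·-1.5 + 1/3·-7 + 1/3·-2 = -3.5
Root (Minnie): min(-3, 1, -3.5) = -3.5

-3.5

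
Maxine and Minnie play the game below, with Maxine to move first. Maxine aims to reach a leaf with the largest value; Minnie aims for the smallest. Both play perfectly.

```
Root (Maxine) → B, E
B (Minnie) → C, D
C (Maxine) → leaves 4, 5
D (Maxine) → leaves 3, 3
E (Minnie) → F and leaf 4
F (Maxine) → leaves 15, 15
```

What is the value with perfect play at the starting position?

4

C (Maxine): max(4, 5) = 5
D (Maxine): max(3, 3) = 3
B (Minnie): min(5, 3) = 3
F (Maxine): max(15, 15) = 15
E (Minnie): min(15, 4) = 4
Root (Maxine): max(3, 4) = 4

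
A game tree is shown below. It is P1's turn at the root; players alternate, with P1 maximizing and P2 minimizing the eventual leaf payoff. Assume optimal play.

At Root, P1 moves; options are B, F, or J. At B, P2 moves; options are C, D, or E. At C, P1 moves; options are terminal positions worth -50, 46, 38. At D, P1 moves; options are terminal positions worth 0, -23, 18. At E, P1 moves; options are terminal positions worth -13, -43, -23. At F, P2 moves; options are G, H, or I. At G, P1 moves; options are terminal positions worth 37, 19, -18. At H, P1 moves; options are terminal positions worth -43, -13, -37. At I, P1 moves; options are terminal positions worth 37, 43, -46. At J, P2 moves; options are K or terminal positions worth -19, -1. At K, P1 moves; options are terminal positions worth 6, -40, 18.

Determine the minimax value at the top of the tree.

C (P1): max(-50, 46, 38) = 46
D (P1): max(0, -23, 18) = 18
E (P1): max(-13, -43, -23) = -13
B (P2): min(46, 18, -13) = -13
G (P1): max(37, 19, -18) = 37
H (P1): max(-43, -13, -37) = -13
I (P1): max(37, 43, -46) = 43
F (P2): min(37, -13, 43) = -13
K (P1): max(6, -40, 18) = 18
J (P2): min(18, -19, -1) = -19
Root (P1): max(-13, -13, -19) = -13

-13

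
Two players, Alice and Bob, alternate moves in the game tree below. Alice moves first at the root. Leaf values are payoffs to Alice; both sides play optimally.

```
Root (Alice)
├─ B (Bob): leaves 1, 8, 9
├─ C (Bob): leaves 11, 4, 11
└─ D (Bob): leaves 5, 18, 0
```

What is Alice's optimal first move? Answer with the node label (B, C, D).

C

B (Bob): min(1, 8, 9) = 1
C (Bob): min(11, 4, 11) = 4
D (Bob): min(5, 18, 0) = 0
Root (Alice): max(1, 4, 0) = 4
Alice picks the child with the highest value: C (value 4).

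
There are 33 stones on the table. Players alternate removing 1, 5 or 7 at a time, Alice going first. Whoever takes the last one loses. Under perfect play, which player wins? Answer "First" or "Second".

Positions where the player to move wins (W) vs loses (L):
i:   0  1  2  3  4  5  6  7  8  9 10 11 12 13 14 15 16 17 18 19 20 21 22 23 24 25 26 27 28 29 30 31 32 33
     W  L  W  L  W  L  W  L  W  L  W  L  W  L  W  L  W  L  W  L  W  L  W  L  W  L  W  L  W  L  W  L  W  L
Position 33 is L, so the second player wins.

Second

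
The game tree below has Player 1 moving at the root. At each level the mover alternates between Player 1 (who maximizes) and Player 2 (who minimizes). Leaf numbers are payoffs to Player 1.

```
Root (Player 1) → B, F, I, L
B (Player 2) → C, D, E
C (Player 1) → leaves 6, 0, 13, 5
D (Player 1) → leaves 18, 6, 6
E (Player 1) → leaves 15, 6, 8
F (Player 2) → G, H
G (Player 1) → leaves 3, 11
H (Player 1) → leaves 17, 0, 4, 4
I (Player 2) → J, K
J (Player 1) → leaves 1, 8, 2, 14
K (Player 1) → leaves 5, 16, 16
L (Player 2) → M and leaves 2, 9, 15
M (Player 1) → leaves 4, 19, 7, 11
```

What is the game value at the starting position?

C (Player 1): max(6, 0, 13, 5) = 13
D (Player 1): max(18, 6, 6) = 18
E (Player 1): max(15, 6, 8) = 15
B (Player 2): min(13, 18, 15) = 13
G (Player 1): max(3, 11) = 11
H (Player 1): max(17, 0, 4, 4) = 17
F (Player 2): min(11, 17) = 11
J (Player 1): max(1, 8, 2, 14) = 14
K (Player 1): max(5, 16, 16) = 16
I (Player 2): min(14, 16) = 14
M (Player 1): max(4, 19, 7, 11) = 19
L (Player 2): min(19, 2, 9, 15) = 2
Root (Player 1): max(13, 11, 14, 2) = 14

14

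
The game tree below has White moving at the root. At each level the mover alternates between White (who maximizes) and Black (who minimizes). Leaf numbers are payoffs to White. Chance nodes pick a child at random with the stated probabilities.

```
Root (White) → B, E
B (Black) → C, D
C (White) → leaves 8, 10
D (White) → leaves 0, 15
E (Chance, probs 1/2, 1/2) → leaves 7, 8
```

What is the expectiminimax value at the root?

10

C (White): max(8, 10) = 10
D (White): max(0, 15) = 15
B (Black): min(10, 15) = 10
E (Chance): 1/2·7 + 1/2·8 = 7.5
Root (White): max(10, 7.5) = 10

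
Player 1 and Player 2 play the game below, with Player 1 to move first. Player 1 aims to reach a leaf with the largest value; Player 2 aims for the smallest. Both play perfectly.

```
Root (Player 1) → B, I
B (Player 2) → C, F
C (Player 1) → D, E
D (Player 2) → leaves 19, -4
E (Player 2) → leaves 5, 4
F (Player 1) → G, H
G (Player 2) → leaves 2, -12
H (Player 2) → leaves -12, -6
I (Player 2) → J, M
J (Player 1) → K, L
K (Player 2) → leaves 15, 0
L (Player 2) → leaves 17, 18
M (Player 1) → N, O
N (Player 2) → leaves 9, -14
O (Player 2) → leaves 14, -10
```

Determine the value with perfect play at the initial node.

D (Player 2): min(19, -4) = -4
E (Player 2): min(5, 4) = 4
C (Player 1): max(-4, 4) = 4
G (Player 2): min(2, -12) = -12
H (Player 2): min(-12, -6) = -12
F (Player 1): max(-12, -12) = -12
B (Player 2): min(4, -12) = -12
K (Player 2): min(15, 0) = 0
L (Player 2): min(17, 18) = 17
J (Player 1): max(0, 17) = 17
N (Player 2): min(9, -14) = -14
O (Player 2): min(14, -10) = -10
M (Player 1): max(-14, -10) = -10
I (Player 2): min(17, -10) = -10
Root (Player 1): max(-12, -10) = -10

-10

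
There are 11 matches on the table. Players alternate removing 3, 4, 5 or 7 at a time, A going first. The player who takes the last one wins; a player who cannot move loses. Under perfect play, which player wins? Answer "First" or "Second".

W/L table (W = player to move can force a win):
i:   0  1  2  3  4  5  6  7  8  9 10 11
     L  L  L  W  W  W  W  W  W  W  L  L
Position 11 is L, so the second player wins.

Second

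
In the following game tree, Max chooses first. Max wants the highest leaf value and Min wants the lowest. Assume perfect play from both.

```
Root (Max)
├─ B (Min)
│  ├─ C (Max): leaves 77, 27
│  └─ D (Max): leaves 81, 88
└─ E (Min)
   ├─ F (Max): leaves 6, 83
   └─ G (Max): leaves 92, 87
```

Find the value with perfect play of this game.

C (Max): max(77, 27) = 77
D (Max): max(81, 88) = 88
B (Min): min(77, 88) = 77
F (Max): max(6, 83) = 83
G (Max): max(92, 87) = 92
E (Min): min(83, 92) = 83
Root (Max): max(77, 83) = 83

83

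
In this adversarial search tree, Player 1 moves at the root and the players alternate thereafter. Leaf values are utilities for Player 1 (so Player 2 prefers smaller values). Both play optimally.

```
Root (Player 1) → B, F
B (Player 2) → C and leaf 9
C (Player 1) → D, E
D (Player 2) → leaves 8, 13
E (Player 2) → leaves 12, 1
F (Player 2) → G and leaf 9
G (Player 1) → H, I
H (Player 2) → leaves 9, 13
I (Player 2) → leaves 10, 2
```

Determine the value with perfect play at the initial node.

9

D (Player 2): min(8, 13) = 8
E (Player 2): min(12, 1) = 1
C (Player 1): max(8, 1) = 8
B (Player 2): min(8, 9) = 8
H (Player 2): min(9, 13) = 9
I (Player 2): min(10, 2) = 2
G (Player 1): max(9, 2) = 9
F (Player 2): min(9, 9) = 9
Root (Player 1): max(8, 9) = 9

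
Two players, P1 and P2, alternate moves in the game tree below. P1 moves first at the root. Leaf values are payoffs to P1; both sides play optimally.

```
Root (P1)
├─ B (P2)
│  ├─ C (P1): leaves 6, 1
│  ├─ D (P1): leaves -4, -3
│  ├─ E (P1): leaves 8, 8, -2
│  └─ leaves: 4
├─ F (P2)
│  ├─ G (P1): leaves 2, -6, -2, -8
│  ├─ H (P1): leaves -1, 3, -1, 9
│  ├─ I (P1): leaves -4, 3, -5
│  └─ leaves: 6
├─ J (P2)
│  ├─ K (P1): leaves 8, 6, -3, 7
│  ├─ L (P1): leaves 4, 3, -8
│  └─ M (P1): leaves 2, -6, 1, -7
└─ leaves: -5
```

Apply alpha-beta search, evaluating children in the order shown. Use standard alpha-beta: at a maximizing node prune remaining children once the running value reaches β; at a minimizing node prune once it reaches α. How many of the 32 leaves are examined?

27

C [α=-∞,β=+∞]: v=6
D [α=-∞,β=6]: v=-3
E [α=-∞,β=-3]: v=8 after child 1 ≥ β → β-cutoff, skip 2
B [α=-∞,β=+∞]: v=-3
G [α=-3,β=+∞]: v=2
H [α=-3,β=2]: v=3 after child 2 ≥ β → β-cutoff, skip 2
I [α=-3,β=2]: v=3 after child 2 ≥ β → β-cutoff, skip 1
F [α=-3,β=+∞]: v=2
K [α=2,β=+∞]: v=8
L [α=2,β=8]: v=4
M [α=2,β=4]: v=2
J [α=2,β=+∞]: v=2
Root [α=-∞,β=+∞]: v=2
Leaves evaluated: 27 of 32.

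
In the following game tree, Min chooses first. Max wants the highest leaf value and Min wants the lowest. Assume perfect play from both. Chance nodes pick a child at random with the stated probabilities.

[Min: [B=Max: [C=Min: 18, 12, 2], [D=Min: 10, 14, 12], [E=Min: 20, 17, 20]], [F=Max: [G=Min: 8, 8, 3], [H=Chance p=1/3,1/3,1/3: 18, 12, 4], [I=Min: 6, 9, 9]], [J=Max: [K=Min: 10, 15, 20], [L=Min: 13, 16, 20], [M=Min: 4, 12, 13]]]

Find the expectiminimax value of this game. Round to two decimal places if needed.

11.33

C (Min): min(18, 12, 2) = 2
D (Min): min(10, 14, 12) = 10
E (Min): min(20, 17, 20) = 17
B (Max): max(2, 10, 17) = 17
G (Min): min(8, 8, 3) = 3
H (Chance): 1/3·18 + 1/3·12 + 1/3·4 = 11.33
I (Min): min(6, 9, 9) = 6
F (Max): max(3, 11.33, 6) = 11.33
K (Min): min(10, 15, 20) = 10
L (Min): min(13, 16, 20) = 13
M (Min): min(4, 12, 13) = 4
J (Max): max(10, 13, 4) = 13
Root (Min): min(17, 11.33, 13) = 11.33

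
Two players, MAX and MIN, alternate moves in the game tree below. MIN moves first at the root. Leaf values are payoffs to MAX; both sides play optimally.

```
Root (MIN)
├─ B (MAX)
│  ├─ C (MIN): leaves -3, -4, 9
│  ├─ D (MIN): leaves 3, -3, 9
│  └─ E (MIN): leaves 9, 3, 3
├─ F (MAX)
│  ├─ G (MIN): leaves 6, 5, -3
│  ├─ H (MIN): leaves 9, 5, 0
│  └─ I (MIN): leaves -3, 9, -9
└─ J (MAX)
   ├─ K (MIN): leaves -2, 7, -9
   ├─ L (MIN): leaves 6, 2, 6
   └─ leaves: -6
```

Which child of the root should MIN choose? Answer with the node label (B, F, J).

C (MIN): min(-3, -4, 9) = -4
D (MIN): min(3, -3, 9) = -3
E (MIN): min(9, 3, 3) = 3
B (MAX): max(-4, -3, 3) = 3
G (MIN): min(6, 5, -3) = -3
H (MIN): min(9, 5, 0) = 0
I (MIN): min(-3, 9, -9) = -9
F (MAX): max(-3, 0, -9) = 0
K (MIN): min(-2, 7, -9) = -9
L (MIN): min(6, 2, 6) = 2
J (MAX): max(-9, 2, -6) = 2
Root (MIN): min(3, 0, 2) = 0
MIN picks the child with the lowest value: F (value 0).

F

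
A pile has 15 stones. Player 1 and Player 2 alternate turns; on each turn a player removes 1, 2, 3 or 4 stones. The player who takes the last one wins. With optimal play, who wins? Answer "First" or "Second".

Second

Compute winning (W) and losing (L) positions by backward induction:
i:   0  1  2  3  4  5  6  7  8  9 10 11 12 13 14 15
     L  W  W  W  W  L  W  W  W  W  L  W  W  W  W  L
Position 15 is L, so the second player wins.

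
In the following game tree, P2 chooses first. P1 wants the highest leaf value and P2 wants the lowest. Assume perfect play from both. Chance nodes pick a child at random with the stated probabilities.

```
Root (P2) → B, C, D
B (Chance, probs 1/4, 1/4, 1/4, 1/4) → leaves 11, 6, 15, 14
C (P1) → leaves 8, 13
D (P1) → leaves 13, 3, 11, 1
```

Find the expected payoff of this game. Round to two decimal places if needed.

11.5

B (Chance): 1/4·11 + 1/4·6 + 1/4·15 + 1/4·14 = 11.5
C (P1): max(8, 13) = 13
D (P1): max(13, 3, 11, 1) = 13
Root (P2): min(11.5, 13, 13) = 11.5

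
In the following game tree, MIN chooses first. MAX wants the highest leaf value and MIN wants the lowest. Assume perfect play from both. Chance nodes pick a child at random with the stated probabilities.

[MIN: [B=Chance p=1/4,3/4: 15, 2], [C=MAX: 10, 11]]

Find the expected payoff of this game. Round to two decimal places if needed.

B (Chance): 1/4·15 + 3/4·2 = 5.25
C (MAX): max(10, 11) = 11
Root (MIN): min(5.25, 11) = 5.25

5.25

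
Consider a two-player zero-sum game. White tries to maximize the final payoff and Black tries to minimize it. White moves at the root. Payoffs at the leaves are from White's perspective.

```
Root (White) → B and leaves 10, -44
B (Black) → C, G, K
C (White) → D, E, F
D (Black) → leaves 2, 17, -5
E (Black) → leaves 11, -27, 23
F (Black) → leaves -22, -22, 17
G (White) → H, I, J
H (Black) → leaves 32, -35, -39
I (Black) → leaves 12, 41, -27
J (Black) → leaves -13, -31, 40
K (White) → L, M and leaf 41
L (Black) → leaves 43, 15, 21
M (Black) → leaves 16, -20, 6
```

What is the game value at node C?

D: min(2, 17, -5) = -5
E: min(11, -27, 23) = -27
F: min(-22, -22, 17) = -22
C: max(-5, -27, -22) = -5

-5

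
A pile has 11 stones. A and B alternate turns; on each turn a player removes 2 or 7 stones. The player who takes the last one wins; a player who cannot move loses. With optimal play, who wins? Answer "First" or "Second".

Mark each pile size as W (mover wins) or L (mover loses):
i:   0  1  2  3  4  5  6  7  8  9 10 11
     L  L  W  W  L  L  W  W  W  L  L  W
Position 11 is W, so the first player wins.

First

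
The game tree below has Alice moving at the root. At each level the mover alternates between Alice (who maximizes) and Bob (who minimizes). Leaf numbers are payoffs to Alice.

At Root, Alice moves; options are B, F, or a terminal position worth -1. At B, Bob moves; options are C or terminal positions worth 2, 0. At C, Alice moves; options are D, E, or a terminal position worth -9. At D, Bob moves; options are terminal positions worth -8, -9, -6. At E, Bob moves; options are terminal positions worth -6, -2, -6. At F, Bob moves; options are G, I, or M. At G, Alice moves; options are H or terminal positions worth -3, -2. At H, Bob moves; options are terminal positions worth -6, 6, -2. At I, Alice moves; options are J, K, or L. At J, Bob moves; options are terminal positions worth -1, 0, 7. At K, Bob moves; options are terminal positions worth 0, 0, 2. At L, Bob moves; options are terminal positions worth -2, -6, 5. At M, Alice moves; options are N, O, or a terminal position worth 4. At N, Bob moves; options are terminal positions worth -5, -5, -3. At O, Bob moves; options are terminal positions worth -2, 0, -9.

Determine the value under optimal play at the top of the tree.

-1

D (Bob): min(-8, -9, -6) = -9
E (Bob): min(-6, -2, -6) = -6
C (Alice): max(-9, -6, -9) = -6
B (Bob): min(-6, 2, 0) = -6
H (Bob): min(-6, 6, -2) = -6
G (Alice): max(-6, -3, -2) = -2
J (Bob): min(-1, 0, 7) = -1
K (Bob): min(0, 0, 2) = 0
L (Bob): min(-2, -6, 5) = -6
I (Alice): max(-1, 0, -6) = 0
N (Bob): min(-5, -5, -3) = -5
O (Bob): min(-2, 0, -9) = -9
M (Alice): max(-5, -9, 4) = 4
F (Bob): min(-2, 0, 4) = -2
Root (Alice): max(-6, -2, -1) = -1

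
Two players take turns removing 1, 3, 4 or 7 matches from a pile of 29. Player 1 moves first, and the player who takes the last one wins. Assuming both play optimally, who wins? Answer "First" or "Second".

First

W/L table (W = player to move can force a win):
i:   0  1  2  3  4  5  6  7  8  9 10 11 12 13 14 15 16 17 18 19 20 21 22 23 24 25 26 27 28 29
     L  W  L  W  W  W  W  W  L  W  L  W  W  W  W  W  L  W  L  W  W  W  W  W  L  W  L  W  W  W
Position 29 is W, so the first player wins.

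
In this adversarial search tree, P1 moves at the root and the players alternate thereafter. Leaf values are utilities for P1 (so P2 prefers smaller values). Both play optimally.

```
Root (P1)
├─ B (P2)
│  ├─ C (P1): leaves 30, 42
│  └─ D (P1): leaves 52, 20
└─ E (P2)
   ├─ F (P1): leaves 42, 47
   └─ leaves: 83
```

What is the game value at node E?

F: max(42, 47) = 47
E: min(47, 83) = 47

47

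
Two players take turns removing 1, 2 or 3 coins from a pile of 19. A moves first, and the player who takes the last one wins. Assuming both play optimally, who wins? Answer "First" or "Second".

First

i:   0  1  2  3  4  5  6  7  8  9 10 11 12 13 14 15 16 17 18 19
     L  W  W  W  L  W  W  W  L  W  W  W  L  W  W  W  L  W  W  W
Position 19 is W, so the first player wins.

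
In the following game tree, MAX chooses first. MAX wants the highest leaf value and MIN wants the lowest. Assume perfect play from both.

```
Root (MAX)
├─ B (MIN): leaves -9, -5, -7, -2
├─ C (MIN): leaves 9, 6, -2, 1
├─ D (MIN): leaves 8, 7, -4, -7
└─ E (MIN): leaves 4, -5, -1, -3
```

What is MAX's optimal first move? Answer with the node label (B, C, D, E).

C

B (MIN): min(-9, -5, -7, -2) = -9
C (MIN): min(9, 6, -2, 1) = -2
D (MIN): min(8, 7, -4, -7) = -7
E (MIN): min(4, -5, -1, -3) = -5
Root (MAX): max(-9, -2, -7, -5) = -2
MAX picks the child with the highest value: C (value -2).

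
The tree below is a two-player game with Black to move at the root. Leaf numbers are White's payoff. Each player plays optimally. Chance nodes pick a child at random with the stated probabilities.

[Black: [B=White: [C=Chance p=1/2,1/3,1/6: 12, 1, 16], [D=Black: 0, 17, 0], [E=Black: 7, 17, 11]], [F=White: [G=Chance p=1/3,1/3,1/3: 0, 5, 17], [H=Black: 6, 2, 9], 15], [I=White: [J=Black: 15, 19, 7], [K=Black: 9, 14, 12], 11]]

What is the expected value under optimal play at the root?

9

C (Chance): 1/2·12 + 1/3·1 + 1/6·16 = 9
D (Black): min(0, 17, 0) = 0
E (Black): min(7, 17, 11) = 7
B (White): max(9, 0, 7) = 9
G (Chance): 1/3·0 + 1/3·5 + 1/3·17 = 7.33
H (Black): min(6, 2, 9) = 2
F (White): max(7.33, 2, 15) = 15
J (Black): min(15, 19, 7) = 7
K (Black): min(9, 14, 12) = 9
I (White): max(7, 9, 11) = 11
Root (Black): min(9, 15, 11) = 9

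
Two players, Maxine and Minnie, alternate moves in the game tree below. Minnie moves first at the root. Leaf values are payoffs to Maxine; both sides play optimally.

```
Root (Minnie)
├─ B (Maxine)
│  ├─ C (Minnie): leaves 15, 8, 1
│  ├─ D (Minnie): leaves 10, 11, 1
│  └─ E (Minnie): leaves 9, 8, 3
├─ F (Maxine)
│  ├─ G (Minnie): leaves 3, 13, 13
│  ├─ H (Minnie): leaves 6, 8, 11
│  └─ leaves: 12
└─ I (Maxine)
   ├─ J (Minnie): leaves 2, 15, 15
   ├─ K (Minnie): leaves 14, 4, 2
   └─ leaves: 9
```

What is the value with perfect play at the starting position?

3

C (Minnie): min(15, 8, 1) = 1
D (Minnie): min(10, 11, 1) = 1
E (Minnie): min(9, 8, 3) = 3
B (Maxine): max(1, 1, 3) = 3
G (Minnie): min(3, 13, 13) = 3
H (Minnie): min(6, 8, 11) = 6
F (Maxine): max(3, 6, 12) = 12
J (Minnie): min(2, 15, 15) = 2
K (Minnie): min(14, 4, 2) = 2
I (Maxine): max(2, 2, 9) = 9
Root (Minnie): min(3, 12, 9) = 3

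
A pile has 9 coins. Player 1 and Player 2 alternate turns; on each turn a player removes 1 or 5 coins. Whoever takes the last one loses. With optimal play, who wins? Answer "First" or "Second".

Second

Mark each pile size as W (mover wins) or L (mover loses):
i:   0  1  2  3  4  5  6  7  8  9
     W  L  W  L  W  L  W  L  W  L
Position 9 is L, so the second player wins.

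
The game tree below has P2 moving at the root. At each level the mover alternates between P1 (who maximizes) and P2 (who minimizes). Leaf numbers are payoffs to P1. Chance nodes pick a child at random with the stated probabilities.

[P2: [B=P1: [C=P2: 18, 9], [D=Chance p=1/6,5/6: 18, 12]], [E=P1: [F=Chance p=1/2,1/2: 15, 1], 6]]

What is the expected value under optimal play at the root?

8

C (P2): min(18, 9) = 9
D (Chance): 1/6·18 + 5/6·12 = 13
B (P1): max(9, 13) = 13
F (Chance): 1/2·15 + 1/2·1 = 8
E (P1): max(8, 6) = 8
Root (P2): min(13, 8) = 8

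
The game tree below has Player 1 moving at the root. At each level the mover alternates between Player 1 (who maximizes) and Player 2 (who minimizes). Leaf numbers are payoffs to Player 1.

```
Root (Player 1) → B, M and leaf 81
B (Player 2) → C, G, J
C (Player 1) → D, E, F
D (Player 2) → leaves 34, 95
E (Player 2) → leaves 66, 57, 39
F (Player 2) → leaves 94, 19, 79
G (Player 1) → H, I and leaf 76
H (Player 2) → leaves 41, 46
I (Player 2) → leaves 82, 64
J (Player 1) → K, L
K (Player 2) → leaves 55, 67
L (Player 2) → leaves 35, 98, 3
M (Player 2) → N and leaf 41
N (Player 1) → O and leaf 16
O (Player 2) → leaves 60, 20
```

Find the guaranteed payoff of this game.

D (Player 2): min(34, 95) = 34
E (Player 2): min(66, 57, 39) = 39
F (Player 2): min(94, 19, 79) = 19
C (Player 1): max(34, 39, 19) = 39
H (Player 2): min(41, 46) = 41
I (Player 2): min(82, 64) = 64
G (Player 1): max(41, 64, 76) = 76
K (Player 2): min(55, 67) = 55
L (Player 2): min(35, 98, 3) = 3
J (Player 1): max(55, 3) = 55
B (Player 2): min(39, 76, 55) = 39
O (Player 2): min(60, 20) = 20
N (Player 1): max(20, 16) = 20
M (Player 2): min(20, 41) = 20
Root (Player 1): max(39, 20, 81) = 81

81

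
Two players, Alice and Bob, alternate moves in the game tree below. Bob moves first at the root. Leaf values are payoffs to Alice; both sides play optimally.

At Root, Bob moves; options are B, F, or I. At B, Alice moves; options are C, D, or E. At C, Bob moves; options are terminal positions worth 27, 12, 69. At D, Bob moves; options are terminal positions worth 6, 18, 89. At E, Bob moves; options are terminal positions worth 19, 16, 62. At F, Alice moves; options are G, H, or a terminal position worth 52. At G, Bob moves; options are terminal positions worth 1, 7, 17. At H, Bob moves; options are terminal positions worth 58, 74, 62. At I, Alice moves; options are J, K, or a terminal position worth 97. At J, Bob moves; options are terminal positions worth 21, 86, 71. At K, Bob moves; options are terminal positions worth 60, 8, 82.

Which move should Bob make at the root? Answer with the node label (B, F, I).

B

C (Bob): min(27, 12, 69) = 12
D (Bob): min(6, 18, 89) = 6
E (Bob): min(19, 16, 62) = 16
B (Alice): max(12, 6, 16) = 16
G (Bob): min(1, 7, 17) = 1
H (Bob): min(58, 74, 62) = 58
F (Alice): max(1, 58, 52) = 58
J (Bob): min(21, 86, 71) = 21
K (Bob): min(60, 8, 82) = 8
I (Alice): max(21, 8, 97) = 97
Root (Bob): min(16, 58, 97) = 16
Bob picks the child with the lowest value: B (value 16).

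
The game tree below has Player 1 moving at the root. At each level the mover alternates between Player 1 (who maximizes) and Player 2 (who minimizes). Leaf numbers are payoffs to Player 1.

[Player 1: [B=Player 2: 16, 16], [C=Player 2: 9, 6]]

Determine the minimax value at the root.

16

B (Player 2): min(16, 16) = 16
C (Player 2): min(9, 6) = 6
Root (Player 1): max(16, 6) = 16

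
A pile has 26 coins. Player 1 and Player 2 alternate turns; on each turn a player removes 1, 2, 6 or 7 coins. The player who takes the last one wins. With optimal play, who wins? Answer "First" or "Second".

First

W/L table (W = player to move can force a win):
i:   0  1  2  3  4  5  6  7  8  9 10 11 12 13 14 15 16 17 18 19 20 21 22 23 24 25 26
     L  W  W  L  W  W  W  W  L  W  W  L  W  W  W  W  L  W  W  L  W  W  W  W  L  W  W
Position 26 is W, so the first player wins.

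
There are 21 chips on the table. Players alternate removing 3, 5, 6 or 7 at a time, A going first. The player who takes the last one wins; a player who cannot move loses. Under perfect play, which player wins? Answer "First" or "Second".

Positions where the player to move wins (W) vs loses (L):
i:   0  1  2  3  4  5  6  7  8  9 10 11 12 13 14 15 16 17 18 19 20 21
     L  L  L  W  W  W  W  W  W  W  L  L  L  W  W  W  W  W  W  W  L  L
Position 21 is L, so the second player wins.

Second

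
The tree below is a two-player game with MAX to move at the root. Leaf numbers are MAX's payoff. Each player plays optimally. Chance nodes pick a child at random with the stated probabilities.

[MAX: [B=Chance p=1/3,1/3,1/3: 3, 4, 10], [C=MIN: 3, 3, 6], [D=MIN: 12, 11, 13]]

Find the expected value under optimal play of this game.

11

B (Chance): 1/3·3 + 1/3·4 + 1/3·10 = 5.67
C (MIN): min(3, 3, 6) = 3
D (MIN): min(12, 11, 13) = 11
Root (MAX): max(5.67, 3, 11) = 11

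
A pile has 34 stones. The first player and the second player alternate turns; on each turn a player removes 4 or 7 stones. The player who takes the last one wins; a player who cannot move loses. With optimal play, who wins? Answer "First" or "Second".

Second

Compute winning (W) and losing (L) positions by backward induction:
i:   0  1  2  3  4  5  6  7  8  9 10 11 12 13 14 15 16 17 18 19 20 21 22 23 24 25 26 27 28 29 30 31 32 33 34
     L  L  L  L  W  W  W  W  W  W  W  L  L  L  L  W  W  W  W  W  W  W  L  L  L  L  W  W  W  W  W  W  W  L  L
Position 34 is L, so the second player wins.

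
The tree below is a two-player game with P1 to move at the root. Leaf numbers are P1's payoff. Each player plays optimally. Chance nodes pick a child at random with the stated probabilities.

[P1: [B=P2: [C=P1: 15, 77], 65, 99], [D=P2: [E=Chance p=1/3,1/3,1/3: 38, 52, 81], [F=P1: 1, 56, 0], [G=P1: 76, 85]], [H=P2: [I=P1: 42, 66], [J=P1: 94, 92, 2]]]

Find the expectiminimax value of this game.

C (P1): max(15, 77) = 77
B (P2): min(77, 65, 99) = 65
E (Chance): 1/3·38 + 1/3·52 + 1/3·81 = 57
F (P1): max(1, 56, 0) = 56
G (P1): max(76, 85) = 85
D (P2): min(57, 56, 85) = 56
I (P1): max(42, 66) = 66
J (P1): max(94, 92, 2) = 94
H (P2): min(66, 94) = 66
Root (P1): max(65, 56, 66) = 66

66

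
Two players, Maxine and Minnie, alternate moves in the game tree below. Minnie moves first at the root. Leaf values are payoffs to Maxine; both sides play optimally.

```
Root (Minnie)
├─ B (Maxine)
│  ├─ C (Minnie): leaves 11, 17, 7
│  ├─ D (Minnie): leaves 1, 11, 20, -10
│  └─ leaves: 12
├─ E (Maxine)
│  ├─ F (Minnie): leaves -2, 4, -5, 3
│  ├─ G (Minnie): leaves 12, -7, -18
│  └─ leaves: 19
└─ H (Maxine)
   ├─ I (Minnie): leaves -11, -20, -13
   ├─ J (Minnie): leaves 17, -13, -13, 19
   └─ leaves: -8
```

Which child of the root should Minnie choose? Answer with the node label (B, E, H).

H

C (Minnie): min(11, 17, 7) = 7
D (Minnie): min(1, 11, 20, -10) = -10
B (Maxine): max(7, -10, 12) = 12
F (Minnie): min(-2, 4, -5, 3) = -5
G (Minnie): min(12, -7, -18) = -18
E (Maxine): max(-5, -18, 19) = 19
I (Minnie): min(-11, -20, -13) = -20
J (Minnie): min(17, -13, -13, 19) = -13
H (Maxine): max(-20, -13, -8) = -8
Root (Minnie): min(12, 19, -8) = -8
Minnie picks the child with the lowest value: H (value -8).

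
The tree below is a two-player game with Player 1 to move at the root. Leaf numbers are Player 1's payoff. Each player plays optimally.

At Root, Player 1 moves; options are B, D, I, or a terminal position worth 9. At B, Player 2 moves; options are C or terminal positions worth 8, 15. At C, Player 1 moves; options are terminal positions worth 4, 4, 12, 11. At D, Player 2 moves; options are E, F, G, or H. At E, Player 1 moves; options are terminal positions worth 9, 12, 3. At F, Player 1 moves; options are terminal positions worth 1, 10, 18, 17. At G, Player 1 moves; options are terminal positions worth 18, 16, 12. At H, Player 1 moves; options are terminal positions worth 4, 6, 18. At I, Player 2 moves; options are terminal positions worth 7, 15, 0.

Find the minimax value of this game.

C (Player 1): max(4, 4, 12, 11) = 12
B (Player 2): min(12, 8, 15) = 8
E (Player 1): max(9, 12, 3) = 12
F (Player 1): max(1, 10, 18, 17) = 18
G (Player 1): max(18, 16, 12) = 18
H (Player 1): max(4, 6, 18) = 18
D (Player 2): min(12, 18, 18, 18) = 12
I (Player 2): min(7, 15, 0) = 0
Root (Player 1): max(8, 12, 0, 9) = 12

12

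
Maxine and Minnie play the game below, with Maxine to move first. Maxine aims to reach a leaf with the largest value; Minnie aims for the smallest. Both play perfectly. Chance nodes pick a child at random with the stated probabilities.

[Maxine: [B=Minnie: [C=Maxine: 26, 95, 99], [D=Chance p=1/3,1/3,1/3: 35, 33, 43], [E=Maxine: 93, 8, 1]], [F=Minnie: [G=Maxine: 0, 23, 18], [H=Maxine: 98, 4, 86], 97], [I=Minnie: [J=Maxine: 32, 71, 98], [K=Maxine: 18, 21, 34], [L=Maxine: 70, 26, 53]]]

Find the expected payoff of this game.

37

C (Maxine): max(26, 95, 99) = 99
D (Chance): 1/3·35 + 1/3·33 + 1/3·43 = 37
E (Maxine): max(93, 8, 1) = 93
B (Minnie): min(99, 37, 93) = 37
G (Maxine): max(0, 23, 18) = 23
H (Maxine): max(98, 4, 86) = 98
F (Minnie): min(23, 98, 97) = 23
J (Maxine): max(32, 71, 98) = 98
K (Maxine): max(18, 21, 34) = 34
L (Maxine): max(70, 26, 53) = 70
I (Minnie): min(98, 34, 70) = 34
Root (Maxine): max(37, 23, 34) = 37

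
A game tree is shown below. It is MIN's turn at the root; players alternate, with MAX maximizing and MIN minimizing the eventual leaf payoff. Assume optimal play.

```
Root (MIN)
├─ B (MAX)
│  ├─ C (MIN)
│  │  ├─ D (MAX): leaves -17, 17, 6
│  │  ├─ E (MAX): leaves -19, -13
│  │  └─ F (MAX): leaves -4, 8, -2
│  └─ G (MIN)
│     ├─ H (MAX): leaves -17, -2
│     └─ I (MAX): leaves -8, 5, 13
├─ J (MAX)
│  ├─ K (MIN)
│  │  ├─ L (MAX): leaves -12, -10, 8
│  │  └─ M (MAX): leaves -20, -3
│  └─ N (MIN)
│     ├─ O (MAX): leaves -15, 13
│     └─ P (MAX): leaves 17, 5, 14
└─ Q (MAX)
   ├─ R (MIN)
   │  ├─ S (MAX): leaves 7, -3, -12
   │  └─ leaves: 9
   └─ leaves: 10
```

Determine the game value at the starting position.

D (MAX): max(-17, 17, 6) = 17
E (MAX): max(-19, -13) = -13
F (MAX): max(-4, 8, -2) = 8
C (MIN): min(17, -13, 8) = -13
H (MAX): max(-17, -2) = -2
I (MAX): max(-8, 5, 13) = 13
G (MIN): min(-2, 13) = -2
B (MAX): max(-13, -2) = -2
L (MAX): max(-12, -10, 8) = 8
M (MAX): max(-20, -3) = -3
K (MIN): min(8, -3) = -3
O (MAX): max(-15, 13) = 13
P (MAX): max(17, 5, 14) = 17
N (MIN): min(13, 17) = 13
J (MAX): max(-3, 13) = 13
S (MAX): max(7, -3, -12) = 7
R (MIN): min(7, 9) = 7
Q (MAX): max(7, 10) = 10
Root (MIN): min(-2, 13, 10) = -2

-2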